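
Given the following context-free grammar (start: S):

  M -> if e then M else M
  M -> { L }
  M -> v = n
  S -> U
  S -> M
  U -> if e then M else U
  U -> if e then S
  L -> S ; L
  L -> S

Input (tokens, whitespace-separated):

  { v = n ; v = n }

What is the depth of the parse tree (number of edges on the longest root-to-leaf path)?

6

[S [M { [L [S [M v = n]] ; [L [S [M v = n]]]] }]]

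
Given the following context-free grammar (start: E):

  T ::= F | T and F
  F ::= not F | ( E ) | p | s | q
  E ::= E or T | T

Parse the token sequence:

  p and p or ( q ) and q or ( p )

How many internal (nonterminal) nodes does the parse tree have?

[E [E [E [T [T [F p]] and [F p]]] or [T [T [F ( [E [T [F q]]] )]] and [F q]]] or [T [F ( [E [T [F p]]] )]]]

19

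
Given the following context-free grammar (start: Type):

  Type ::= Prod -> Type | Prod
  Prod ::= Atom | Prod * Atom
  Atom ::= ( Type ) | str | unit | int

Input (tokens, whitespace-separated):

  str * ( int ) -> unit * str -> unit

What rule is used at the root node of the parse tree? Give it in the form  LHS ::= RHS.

Type ::= Prod -> Type

[Type [Prod [Prod [Atom str]] * [Atom ( [Type [Prod [Atom int]]] )]] -> [Type [Prod [Prod [Atom unit]] * [Atom str]] -> [Type [Prod [Atom unit]]]]]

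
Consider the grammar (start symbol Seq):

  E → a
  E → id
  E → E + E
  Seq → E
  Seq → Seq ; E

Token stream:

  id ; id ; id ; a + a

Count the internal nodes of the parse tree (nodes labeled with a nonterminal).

10

[Seq [Seq [Seq [Seq [E id]] ; [E id]] ; [E id]] ; [E [E a] + [E a]]]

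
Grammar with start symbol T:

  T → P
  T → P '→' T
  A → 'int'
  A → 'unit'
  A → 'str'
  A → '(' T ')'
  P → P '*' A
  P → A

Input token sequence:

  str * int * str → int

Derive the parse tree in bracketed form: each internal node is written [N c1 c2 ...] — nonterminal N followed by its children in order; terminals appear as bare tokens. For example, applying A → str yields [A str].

[T [P [P [P [A str]] * [A int]] * [A str]] → [T [P [A int]]]]

T
P → T
P * A → T
P * A * A → T
A * A * A → T
str * A * A → T
str * int * A → T
str * int * str → T
str * int * str → P
str * int * str → A
str * int * str → int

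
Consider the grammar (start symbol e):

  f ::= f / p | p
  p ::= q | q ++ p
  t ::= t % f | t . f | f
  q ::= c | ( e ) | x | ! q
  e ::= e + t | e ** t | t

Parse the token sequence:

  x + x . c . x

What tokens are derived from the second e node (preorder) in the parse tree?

[e [e [t [f [p [q x]]]]] + [t [t [t [f [p [q x]]]] . [f [p [q c]]]] . [f [p [q x]]]]]

x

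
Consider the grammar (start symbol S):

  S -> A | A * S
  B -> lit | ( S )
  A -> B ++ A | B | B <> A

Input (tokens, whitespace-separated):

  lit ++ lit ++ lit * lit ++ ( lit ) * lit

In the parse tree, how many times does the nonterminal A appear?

7

[S [A [B lit] ++ [A [B lit] ++ [A [B lit]]]] * [S [A [B lit] ++ [A [B ( [S [A [B lit]]] )]]] * [S [A [B lit]]]]]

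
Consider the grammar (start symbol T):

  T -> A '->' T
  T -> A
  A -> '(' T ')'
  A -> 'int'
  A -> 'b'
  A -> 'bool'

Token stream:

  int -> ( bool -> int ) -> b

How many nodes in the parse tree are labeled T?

5

[T [A int] -> [T [A ( [T [A bool] -> [T [A int]]] )] -> [T [A b]]]]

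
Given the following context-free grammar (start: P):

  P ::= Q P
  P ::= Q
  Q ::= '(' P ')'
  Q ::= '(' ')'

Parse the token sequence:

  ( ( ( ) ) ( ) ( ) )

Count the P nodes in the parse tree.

5

[P [Q ( [P [Q ( [P [Q ( )]] )] [P [Q ( )] [P [Q ( )]]]] )]]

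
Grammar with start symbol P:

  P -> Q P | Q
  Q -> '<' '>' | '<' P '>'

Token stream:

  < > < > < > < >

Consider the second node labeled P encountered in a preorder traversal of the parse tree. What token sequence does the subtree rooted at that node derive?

< > < > < >

[P [Q < >] [P [Q < >] [P [Q < >] [P [Q < >]]]]]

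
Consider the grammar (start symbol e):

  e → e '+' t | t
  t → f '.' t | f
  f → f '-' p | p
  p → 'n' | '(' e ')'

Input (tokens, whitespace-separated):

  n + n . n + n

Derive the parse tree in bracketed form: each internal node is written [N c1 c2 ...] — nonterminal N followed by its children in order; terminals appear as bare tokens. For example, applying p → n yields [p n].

e
e + t
e + t + t
t + t + t
f + t + t
p + t + t
n + t + t
n + f . t + t
n + p . t + t
n + n . t + t
n + n . f + t
n + n . p + t
n + n . n + t
n + n . n + f
n + n . n + p
n + n . n + n

[e [e [e [t [f [p n]]]] + [t [f [p n]] . [t [f [p n]]]]] + [t [f [p n]]]]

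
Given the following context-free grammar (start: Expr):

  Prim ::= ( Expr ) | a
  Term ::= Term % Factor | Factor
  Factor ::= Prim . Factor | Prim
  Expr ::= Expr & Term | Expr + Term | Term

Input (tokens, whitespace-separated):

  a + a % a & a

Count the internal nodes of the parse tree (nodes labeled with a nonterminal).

15

[Expr [Expr [Expr [Term [Factor [Prim a]]]] + [Term [Term [Factor [Prim a]]] % [Factor [Prim a]]]] & [Term [Factor [Prim a]]]]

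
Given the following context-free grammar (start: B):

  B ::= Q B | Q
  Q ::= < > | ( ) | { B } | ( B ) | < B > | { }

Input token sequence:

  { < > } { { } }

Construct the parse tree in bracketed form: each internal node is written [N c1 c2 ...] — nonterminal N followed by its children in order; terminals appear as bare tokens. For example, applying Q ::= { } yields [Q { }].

[B [Q { [B [Q < >]] }] [B [Q { [B [Q { }]] }]]]

B
Q B
{ B } B
{ Q } B
{ < > } B
{ < > } Q
{ < > } { B }
{ < > } { Q }
{ < > } { { } }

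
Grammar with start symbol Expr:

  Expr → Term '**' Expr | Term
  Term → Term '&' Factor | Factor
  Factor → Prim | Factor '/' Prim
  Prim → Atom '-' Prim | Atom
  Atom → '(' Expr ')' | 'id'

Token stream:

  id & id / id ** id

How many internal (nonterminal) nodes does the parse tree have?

17

[Expr [Term [Term [Factor [Prim [Atom id]]]] & [Factor [Factor [Prim [Atom id]]] / [Prim [Atom id]]]] ** [Expr [Term [Factor [Prim [Atom id]]]]]]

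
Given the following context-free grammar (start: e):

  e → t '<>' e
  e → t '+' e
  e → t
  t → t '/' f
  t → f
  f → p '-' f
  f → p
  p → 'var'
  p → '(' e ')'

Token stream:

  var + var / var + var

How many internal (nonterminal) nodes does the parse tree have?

[e [t [f [p var]]] + [e [t [t [f [p var]]] / [f [p var]]] + [e [t [f [p var]]]]]]

15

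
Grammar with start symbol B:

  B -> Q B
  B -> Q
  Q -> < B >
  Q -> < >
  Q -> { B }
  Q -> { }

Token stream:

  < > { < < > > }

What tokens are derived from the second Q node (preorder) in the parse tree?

{ < < > > }

[B [Q < >] [B [Q { [B [Q < [B [Q < >]] >]] }]]]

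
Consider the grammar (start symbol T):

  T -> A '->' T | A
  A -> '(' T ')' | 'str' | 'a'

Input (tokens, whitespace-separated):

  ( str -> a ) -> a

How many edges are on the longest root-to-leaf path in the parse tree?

5

[T [A ( [T [A str] -> [T [A a]]] )] -> [T [A a]]]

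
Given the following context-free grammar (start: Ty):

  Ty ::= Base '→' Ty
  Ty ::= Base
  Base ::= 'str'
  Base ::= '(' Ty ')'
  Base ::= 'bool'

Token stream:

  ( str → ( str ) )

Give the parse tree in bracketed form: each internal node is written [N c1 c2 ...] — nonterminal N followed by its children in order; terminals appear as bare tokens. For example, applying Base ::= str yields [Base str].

[Ty [Base ( [Ty [Base str] → [Ty [Base ( [Ty [Base str]] )]]] )]]

Ty
Base
( Ty )
( Base → Ty )
( str → Ty )
( str → Base )
( str → ( Ty ) )
( str → ( Base ) )
( str → ( str ) )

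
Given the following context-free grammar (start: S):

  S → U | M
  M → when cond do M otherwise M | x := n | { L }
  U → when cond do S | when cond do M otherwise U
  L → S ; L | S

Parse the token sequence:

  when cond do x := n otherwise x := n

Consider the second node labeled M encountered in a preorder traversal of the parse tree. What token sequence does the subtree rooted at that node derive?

x := n

[S [M when cond do [M x := n] otherwise [M x := n]]]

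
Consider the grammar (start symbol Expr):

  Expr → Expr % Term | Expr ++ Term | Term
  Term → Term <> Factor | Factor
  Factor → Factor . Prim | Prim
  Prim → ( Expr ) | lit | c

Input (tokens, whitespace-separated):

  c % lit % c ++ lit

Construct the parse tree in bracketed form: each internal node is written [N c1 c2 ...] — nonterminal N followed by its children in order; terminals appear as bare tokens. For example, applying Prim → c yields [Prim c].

[Expr [Expr [Expr [Expr [Term [Factor [Prim c]]]] % [Term [Factor [Prim lit]]]] % [Term [Factor [Prim c]]]] ++ [Term [Factor [Prim lit]]]]

Expr
Expr ++ Term
Expr % Term ++ Term
Expr % Term % Term ++ Term
Term % Term % Term ++ Term
Factor % Term % Term ++ Term
Prim % Term % Term ++ Term
c % Term % Term ++ Term
c % Factor % Term ++ Term
c % Prim % Term ++ Term
c % lit % Term ++ Term
c % lit % Factor ++ Term
c % lit % Prim ++ Term
c % lit % c ++ Term
c % lit % c ++ Factor
c % lit % c ++ Prim
c % lit % c ++ lit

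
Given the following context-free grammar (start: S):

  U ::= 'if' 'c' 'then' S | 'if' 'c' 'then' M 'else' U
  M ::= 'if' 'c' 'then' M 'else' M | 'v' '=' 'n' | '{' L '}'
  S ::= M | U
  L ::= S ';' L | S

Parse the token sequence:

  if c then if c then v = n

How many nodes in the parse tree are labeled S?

3

[S [U if c then [S [U if c then [S [M v = n]]]]]]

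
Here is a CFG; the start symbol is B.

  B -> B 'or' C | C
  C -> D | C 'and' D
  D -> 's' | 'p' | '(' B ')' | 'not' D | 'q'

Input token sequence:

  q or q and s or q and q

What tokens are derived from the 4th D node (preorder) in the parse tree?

q

[B [B [B [C [D q]]] or [C [C [D q]] and [D s]]] or [C [C [D q]] and [D q]]]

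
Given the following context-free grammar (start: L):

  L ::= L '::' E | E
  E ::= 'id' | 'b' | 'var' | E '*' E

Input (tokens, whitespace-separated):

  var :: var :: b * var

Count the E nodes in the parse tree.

5

[L [L [L [E var]] :: [E var]] :: [E [E b] * [E var]]]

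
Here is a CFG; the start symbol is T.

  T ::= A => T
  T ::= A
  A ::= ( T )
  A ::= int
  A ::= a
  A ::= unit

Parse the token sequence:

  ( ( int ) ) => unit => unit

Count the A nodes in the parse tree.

[T [A ( [T [A ( [T [A int]] )]] )] => [T [A unit] => [T [A unit]]]]

5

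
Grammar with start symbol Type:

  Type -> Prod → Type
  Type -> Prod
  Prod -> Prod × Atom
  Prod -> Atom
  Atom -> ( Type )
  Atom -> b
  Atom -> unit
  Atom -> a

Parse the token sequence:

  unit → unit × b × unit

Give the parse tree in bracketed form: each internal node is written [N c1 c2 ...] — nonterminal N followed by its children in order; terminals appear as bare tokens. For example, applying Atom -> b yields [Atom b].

[Type [Prod [Atom unit]] → [Type [Prod [Prod [Prod [Atom unit]] × [Atom b]] × [Atom unit]]]]

Type
Prod → Type
Atom → Type
unit → Type
unit → Prod
unit → Prod × Atom
unit → Prod × Atom × Atom
unit → Atom × Atom × Atom
unit → unit × Atom × Atom
unit → unit × b × Atom
unit → unit × b × unit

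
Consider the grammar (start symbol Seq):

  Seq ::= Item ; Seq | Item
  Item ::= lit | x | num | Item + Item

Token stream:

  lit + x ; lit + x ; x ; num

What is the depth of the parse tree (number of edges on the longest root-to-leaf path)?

[Seq [Item [Item lit] + [Item x]] ; [Seq [Item [Item lit] + [Item x]] ; [Seq [Item x] ; [Seq [Item num]]]]]

5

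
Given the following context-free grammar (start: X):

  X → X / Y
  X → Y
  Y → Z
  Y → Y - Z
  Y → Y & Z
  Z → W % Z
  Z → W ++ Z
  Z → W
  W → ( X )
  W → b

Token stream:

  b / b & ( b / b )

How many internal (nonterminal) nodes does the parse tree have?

19

[X [X [Y [Z [W b]]]] / [Y [Y [Z [W b]]] & [Z [W ( [X [X [Y [Z [W b]]]] / [Y [Z [W b]]]] )]]]]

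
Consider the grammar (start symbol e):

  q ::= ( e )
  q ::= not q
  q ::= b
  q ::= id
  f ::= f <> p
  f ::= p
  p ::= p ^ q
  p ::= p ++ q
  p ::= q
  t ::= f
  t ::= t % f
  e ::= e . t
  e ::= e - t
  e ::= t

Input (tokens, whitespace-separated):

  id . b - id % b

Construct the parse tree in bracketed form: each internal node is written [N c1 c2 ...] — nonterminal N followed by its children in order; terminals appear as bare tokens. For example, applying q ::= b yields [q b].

[e [e [e [t [f [p [q id]]]]] . [t [f [p [q b]]]]] - [t [t [f [p [q id]]]] % [f [p [q b]]]]]

e
e - t
e . t - t
t . t - t
f . t - t
p . t - t
q . t - t
id . t - t
id . f - t
id . p - t
id . q - t
id . b - t
id . b - t % f
id . b - f % f
id . b - p % f
id . b - q % f
id . b - id % f
id . b - id % p
id . b - id % q
id . b - id % b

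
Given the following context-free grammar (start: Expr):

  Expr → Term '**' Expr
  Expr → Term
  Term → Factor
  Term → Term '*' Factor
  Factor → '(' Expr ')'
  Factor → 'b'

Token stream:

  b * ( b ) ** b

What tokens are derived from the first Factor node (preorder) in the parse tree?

b

[Expr [Term [Term [Factor b]] * [Factor ( [Expr [Term [Factor b]]] )]] ** [Expr [Term [Factor b]]]]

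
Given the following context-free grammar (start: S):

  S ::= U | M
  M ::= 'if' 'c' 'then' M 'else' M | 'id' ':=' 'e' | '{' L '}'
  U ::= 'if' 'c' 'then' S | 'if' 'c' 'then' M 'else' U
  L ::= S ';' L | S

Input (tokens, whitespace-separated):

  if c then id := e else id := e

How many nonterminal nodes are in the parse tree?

[S [M if c then [M id := e] else [M id := e]]]

4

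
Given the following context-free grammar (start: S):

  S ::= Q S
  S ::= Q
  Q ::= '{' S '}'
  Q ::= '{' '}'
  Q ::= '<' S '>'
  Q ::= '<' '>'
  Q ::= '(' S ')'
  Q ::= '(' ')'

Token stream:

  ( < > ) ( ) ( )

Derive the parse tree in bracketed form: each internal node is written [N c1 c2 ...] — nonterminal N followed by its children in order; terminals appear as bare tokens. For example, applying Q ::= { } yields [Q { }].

[S [Q ( [S [Q < >]] )] [S [Q ( )] [S [Q ( )]]]]

S
Q S
( S ) S
( Q ) S
( < > ) S
( < > ) Q S
( < > ) ( ) S
( < > ) ( ) Q
( < > ) ( ) ( )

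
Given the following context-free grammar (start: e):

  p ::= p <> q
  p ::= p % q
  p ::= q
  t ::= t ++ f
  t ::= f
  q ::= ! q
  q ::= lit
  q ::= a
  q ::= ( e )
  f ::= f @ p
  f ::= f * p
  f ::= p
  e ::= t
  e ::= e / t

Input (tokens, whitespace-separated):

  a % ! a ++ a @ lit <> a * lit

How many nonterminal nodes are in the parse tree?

20

[e [t [t [f [p [p [q a]] % [q ! [q a]]]]] ++ [f [f [f [p [q a]]] @ [p [p [q lit]] <> [q a]]] * [p [q lit]]]]]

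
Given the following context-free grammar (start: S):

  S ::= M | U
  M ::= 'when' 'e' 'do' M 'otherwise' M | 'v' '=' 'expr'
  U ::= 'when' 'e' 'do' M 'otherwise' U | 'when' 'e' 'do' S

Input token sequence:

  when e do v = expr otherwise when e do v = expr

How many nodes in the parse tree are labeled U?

2

[S [U when e do [M v = expr] otherwise [U when e do [S [M v = expr]]]]]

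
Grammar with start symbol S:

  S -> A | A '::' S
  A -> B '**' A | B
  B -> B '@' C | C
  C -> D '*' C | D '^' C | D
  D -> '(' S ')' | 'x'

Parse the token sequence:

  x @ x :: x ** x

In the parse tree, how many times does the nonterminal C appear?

4

[S [A [B [B [C [D x]]] @ [C [D x]]]] :: [S [A [B [C [D x]]] ** [A [B [C [D x]]]]]]]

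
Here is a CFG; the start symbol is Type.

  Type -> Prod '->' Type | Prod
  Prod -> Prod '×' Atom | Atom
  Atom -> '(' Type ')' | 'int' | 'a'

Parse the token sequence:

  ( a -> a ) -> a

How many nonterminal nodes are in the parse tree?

[Type [Prod [Atom ( [Type [Prod [Atom a]] -> [Type [Prod [Atom a]]]] )]] -> [Type [Prod [Atom a]]]]

12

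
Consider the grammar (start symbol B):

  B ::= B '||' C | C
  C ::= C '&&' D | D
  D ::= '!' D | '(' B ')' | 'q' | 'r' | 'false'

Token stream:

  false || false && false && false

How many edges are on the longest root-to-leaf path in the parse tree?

5

[B [B [C [D false]]] || [C [C [C [D false]] && [D false]] && [D false]]]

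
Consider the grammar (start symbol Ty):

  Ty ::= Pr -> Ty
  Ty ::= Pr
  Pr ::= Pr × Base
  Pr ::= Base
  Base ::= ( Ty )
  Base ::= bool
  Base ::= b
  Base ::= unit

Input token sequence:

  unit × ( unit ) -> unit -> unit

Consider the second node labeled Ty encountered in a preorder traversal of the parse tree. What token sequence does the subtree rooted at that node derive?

[Ty [Pr [Pr [Base unit]] × [Base ( [Ty [Pr [Base unit]]] )]] -> [Ty [Pr [Base unit]] -> [Ty [Pr [Base unit]]]]]

unit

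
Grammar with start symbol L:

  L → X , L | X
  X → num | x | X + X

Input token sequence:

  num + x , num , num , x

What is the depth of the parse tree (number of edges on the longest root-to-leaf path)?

5

[L [X [X num] + [X x]] , [L [X num] , [L [X num] , [L [X x]]]]]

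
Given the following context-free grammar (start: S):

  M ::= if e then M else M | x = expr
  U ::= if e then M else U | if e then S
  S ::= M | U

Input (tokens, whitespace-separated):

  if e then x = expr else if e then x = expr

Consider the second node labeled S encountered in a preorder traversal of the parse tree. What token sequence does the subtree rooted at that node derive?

x = expr

[S [U if e then [M x = expr] else [U if e then [S [M x = expr]]]]]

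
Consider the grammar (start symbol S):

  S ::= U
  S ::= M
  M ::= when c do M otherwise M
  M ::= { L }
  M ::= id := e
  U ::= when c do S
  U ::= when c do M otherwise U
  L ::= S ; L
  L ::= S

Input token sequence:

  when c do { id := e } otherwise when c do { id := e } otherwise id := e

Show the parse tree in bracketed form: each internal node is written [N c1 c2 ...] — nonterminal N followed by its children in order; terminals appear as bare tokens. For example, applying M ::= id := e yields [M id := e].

[S [M when c do [M { [L [S [M id := e]]] }] otherwise [M when c do [M { [L [S [M id := e]]] }] otherwise [M id := e]]]]

S
M
when c do M otherwise M
when c do { L } otherwise M
when c do { S } otherwise M
when c do { M } otherwise M
when c do { id := e } otherwise M
when c do { id := e } otherwise when c do M otherwise M
when c do { id := e } otherwise when c do { L } otherwise M
when c do { id := e } otherwise when c do { S } otherwise M
when c do { id := e } otherwise when c do { M } otherwise M
when c do { id := e } otherwise when c do { id := e } otherwise M
when c do { id := e } otherwise when c do { id := e } otherwise id := e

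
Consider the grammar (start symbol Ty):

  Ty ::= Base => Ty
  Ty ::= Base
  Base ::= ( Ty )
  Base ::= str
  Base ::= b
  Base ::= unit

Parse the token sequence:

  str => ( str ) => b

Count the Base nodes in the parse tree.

[Ty [Base str] => [Ty [Base ( [Ty [Base str]] )] => [Ty [Base b]]]]

4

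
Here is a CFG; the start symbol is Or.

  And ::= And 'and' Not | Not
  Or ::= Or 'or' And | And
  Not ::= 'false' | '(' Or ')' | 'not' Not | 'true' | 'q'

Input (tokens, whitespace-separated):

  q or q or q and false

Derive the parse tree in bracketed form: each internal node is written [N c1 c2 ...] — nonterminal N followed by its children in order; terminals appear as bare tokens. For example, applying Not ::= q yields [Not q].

[Or [Or [Or [And [Not q]]] or [And [Not q]]] or [And [And [Not q]] and [Not false]]]

Or
Or or And
Or or And or And
And or And or And
Not or And or And
q or And or And
q or Not or And
q or q or And
q or q or And and Not
q or q or Not and Not
q or q or q and Not
q or q or q and false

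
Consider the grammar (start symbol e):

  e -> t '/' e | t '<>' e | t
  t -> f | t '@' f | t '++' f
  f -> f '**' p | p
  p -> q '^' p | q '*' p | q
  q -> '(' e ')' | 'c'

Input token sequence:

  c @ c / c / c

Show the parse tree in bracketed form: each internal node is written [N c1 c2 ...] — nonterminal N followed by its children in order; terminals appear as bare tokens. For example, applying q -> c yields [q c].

[e [t [t [f [p [q c]]]] @ [f [p [q c]]]] / [e [t [f [p [q c]]]] / [e [t [f [p [q c]]]]]]]

e
t / e
t @ f / e
f @ f / e
p @ f / e
q @ f / e
c @ f / e
c @ p / e
c @ q / e
c @ c / e
c @ c / t / e
c @ c / f / e
c @ c / p / e
c @ c / q / e
c @ c / c / e
c @ c / c / t
c @ c / c / f
c @ c / c / p
c @ c / c / q
c @ c / c / c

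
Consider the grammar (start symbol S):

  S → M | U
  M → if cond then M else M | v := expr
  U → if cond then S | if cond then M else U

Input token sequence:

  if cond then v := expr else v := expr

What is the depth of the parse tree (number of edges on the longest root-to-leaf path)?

[S [M if cond then [M v := expr] else [M v := expr]]]

3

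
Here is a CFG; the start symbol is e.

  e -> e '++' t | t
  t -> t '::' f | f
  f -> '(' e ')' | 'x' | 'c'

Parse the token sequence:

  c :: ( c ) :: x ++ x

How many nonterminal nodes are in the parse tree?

[e [e [t [t [t [f c]] :: [f ( [e [t [f c]]] )]] :: [f x]]] ++ [t [f x]]]

13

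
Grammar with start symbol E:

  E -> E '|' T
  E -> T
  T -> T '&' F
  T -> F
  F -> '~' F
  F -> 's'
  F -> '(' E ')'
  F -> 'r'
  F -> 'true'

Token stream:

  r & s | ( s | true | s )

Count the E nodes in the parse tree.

5

[E [E [T [T [F r]] & [F s]]] | [T [F ( [E [E [E [T [F s]]] | [T [F true]]] | [T [F s]]] )]]]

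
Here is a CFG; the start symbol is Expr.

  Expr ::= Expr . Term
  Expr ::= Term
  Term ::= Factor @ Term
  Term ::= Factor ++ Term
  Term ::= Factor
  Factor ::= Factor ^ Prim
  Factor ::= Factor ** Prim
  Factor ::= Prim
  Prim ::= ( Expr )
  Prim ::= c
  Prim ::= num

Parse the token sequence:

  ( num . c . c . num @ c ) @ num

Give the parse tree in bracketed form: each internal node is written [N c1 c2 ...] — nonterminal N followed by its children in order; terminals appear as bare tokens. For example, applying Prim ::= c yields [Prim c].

[Expr [Term [Factor [Prim ( [Expr [Expr [Expr [Expr [Term [Factor [Prim num]]]] . [Term [Factor [Prim c]]]] . [Term [Factor [Prim c]]]] . [Term [Factor [Prim num]] @ [Term [Factor [Prim c]]]]] )]] @ [Term [Factor [Prim num]]]]]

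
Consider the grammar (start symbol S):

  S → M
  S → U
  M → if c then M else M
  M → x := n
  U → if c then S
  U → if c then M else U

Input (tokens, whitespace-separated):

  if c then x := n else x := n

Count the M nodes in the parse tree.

3

[S [M if c then [M x := n] else [M x := n]]]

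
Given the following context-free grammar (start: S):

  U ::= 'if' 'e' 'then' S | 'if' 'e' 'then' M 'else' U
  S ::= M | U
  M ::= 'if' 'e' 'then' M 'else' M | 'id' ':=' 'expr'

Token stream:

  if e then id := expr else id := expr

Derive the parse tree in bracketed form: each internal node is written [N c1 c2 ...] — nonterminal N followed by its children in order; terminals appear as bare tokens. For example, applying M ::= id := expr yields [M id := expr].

[S [M if e then [M id := expr] else [M id := expr]]]

S
M
if e then M else M
if e then id := expr else M
if e then id := expr else id := expr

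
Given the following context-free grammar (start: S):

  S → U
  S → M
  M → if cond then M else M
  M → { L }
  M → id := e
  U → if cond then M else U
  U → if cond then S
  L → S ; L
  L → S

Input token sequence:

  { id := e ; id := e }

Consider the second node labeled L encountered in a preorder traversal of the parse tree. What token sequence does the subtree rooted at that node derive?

id := e

[S [M { [L [S [M id := e]] ; [L [S [M id := e]]]] }]]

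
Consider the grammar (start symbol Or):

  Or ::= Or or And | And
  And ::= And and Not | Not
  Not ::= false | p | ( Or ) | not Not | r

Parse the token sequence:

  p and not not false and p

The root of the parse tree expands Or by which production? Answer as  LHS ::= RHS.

[Or [And [And [And [Not p]] and [Not not [Not not [Not false]]]] and [Not p]]]

Or ::= And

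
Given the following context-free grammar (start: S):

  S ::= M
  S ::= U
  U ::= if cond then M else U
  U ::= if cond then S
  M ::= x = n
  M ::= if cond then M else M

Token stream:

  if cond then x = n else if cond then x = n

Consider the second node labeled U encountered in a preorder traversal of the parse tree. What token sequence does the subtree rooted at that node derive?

[S [U if cond then [M x = n] else [U if cond then [S [M x = n]]]]]

if cond then x = n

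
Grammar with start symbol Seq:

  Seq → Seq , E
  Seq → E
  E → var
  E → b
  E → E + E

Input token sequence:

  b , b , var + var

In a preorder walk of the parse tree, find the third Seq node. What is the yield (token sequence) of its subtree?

[Seq [Seq [Seq [E b]] , [E b]] , [E [E var] + [E var]]]

b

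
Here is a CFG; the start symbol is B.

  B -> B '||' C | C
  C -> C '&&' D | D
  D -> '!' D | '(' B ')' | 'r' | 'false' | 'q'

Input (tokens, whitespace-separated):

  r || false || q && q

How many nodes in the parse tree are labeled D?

4

[B [B [B [C [D r]]] || [C [D false]]] || [C [C [D q]] && [D q]]]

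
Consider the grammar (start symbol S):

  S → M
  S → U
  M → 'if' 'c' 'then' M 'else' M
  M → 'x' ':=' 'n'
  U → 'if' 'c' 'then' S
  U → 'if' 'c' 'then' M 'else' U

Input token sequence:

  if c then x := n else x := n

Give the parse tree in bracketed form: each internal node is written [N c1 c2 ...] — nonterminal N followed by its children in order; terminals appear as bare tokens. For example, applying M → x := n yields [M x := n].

[S [M if c then [M x := n] else [M x := n]]]

S
M
if c then M else M
if c then x := n else M
if c then x := n else x := n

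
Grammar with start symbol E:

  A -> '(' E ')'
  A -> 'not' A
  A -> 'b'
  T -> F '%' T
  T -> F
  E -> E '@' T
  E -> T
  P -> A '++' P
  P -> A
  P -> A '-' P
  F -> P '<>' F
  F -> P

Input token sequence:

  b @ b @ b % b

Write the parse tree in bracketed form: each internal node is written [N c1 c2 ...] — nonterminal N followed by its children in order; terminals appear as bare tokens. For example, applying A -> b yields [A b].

[E [E [E [T [F [P [A b]]]]] @ [T [F [P [A b]]]]] @ [T [F [P [A b]]] % [T [F [P [A b]]]]]]

E
E @ T
E @ T @ T
T @ T @ T
F @ T @ T
P @ T @ T
A @ T @ T
b @ T @ T
b @ F @ T
b @ P @ T
b @ A @ T
b @ b @ T
b @ b @ F % T
b @ b @ P % T
b @ b @ A % T
b @ b @ b % T
b @ b @ b % F
b @ b @ b % P
b @ b @ b % A
b @ b @ b % b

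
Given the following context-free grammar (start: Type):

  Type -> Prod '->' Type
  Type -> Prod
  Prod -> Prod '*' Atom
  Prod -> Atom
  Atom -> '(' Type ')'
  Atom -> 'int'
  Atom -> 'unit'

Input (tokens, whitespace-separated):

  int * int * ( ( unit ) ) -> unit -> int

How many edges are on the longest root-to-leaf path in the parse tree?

9

[Type [Prod [Prod [Prod [Atom int]] * [Atom int]] * [Atom ( [Type [Prod [Atom ( [Type [Prod [Atom unit]]] )]]] )]] -> [Type [Prod [Atom unit]] -> [Type [Prod [Atom int]]]]]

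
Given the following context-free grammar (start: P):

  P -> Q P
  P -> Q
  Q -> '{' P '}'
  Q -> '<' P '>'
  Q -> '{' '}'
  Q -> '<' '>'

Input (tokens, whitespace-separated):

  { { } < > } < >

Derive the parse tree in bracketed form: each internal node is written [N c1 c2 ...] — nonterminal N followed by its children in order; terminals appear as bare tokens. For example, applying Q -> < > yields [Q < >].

[P [Q { [P [Q { }] [P [Q < >]]] }] [P [Q < >]]]

P
Q P
{ P } P
{ Q P } P
{ { } P } P
{ { } Q } P
{ { } < > } P
{ { } < > } Q
{ { } < > } < >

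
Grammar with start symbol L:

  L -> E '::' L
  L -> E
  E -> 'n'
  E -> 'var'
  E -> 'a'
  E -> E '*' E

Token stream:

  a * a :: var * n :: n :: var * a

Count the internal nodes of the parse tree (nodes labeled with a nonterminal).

[L [E [E a] * [E a]] :: [L [E [E var] * [E n]] :: [L [E n] :: [L [E [E var] * [E a]]]]]]

14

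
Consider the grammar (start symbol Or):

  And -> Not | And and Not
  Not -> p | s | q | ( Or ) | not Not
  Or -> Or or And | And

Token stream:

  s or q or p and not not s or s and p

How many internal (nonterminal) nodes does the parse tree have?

18

[Or [Or [Or [Or [And [Not s]]] or [And [Not q]]] or [And [And [Not p]] and [Not not [Not not [Not s]]]]] or [And [And [Not s]] and [Not p]]]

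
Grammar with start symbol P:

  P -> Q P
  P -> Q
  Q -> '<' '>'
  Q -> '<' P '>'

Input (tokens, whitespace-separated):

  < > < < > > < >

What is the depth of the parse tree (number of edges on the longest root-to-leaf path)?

[P [Q < >] [P [Q < [P [Q < >]] >] [P [Q < >]]]]

5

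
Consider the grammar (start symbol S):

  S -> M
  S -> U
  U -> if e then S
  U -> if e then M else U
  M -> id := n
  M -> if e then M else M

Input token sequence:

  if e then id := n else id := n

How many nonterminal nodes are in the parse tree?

[S [M if e then [M id := n] else [M id := n]]]

4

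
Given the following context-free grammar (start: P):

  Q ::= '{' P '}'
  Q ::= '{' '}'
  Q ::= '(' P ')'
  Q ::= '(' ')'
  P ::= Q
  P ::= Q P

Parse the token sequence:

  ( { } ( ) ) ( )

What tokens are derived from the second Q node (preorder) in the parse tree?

[P [Q ( [P [Q { }] [P [Q ( )]]] )] [P [Q ( )]]]

{ }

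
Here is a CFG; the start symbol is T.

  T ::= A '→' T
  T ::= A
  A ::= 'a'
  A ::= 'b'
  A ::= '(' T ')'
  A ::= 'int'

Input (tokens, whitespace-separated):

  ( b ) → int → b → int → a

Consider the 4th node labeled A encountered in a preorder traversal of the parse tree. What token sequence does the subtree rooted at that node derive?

b

[T [A ( [T [A b]] )] → [T [A int] → [T [A b] → [T [A int] → [T [A a]]]]]]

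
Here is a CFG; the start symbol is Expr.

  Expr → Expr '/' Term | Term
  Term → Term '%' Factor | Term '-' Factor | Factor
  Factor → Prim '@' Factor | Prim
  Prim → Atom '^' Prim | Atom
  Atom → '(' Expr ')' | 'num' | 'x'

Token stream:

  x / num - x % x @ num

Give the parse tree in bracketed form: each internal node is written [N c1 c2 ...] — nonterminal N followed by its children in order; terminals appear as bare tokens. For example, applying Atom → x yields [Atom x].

Expr
Expr / Term
Term / Term
Factor / Term
Prim / Term
Atom / Term
x / Term
x / Term % Factor
x / Term - Factor % Factor
x / Factor - Factor % Factor
x / Prim - Factor % Factor
x / Atom - Factor % Factor
x / num - Factor % Factor
x / num - Prim % Factor
x / num - Atom % Factor
x / num - x % Factor
x / num - x % Prim @ Factor
x / num - x % Atom @ Factor
x / num - x % x @ Factor
x / num - x % x @ Prim
x / num - x % x @ Atom
x / num - x % x @ num

[Expr [Expr [Term [Factor [Prim [Atom x]]]]] / [Term [Term [Term [Factor [Prim [Atom num]]]] - [Factor [Prim [Atom x]]]] % [Factor [Prim [Atom x]] @ [Factor [Prim [Atom num]]]]]]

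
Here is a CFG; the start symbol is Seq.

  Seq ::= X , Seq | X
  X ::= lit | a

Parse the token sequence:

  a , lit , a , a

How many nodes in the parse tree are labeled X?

[Seq [X a] , [Seq [X lit] , [Seq [X a] , [Seq [X a]]]]]

4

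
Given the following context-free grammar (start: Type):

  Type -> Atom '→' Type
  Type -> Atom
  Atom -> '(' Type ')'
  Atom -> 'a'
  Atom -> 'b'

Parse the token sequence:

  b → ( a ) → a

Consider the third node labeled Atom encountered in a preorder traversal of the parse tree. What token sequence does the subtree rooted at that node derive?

[Type [Atom b] → [Type [Atom ( [Type [Atom a]] )] → [Type [Atom a]]]]

a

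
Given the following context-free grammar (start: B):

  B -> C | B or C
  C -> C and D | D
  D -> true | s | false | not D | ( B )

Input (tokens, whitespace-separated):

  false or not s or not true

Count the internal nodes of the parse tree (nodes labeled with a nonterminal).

[B [B [B [C [D false]]] or [C [D not [D s]]]] or [C [D not [D true]]]]

11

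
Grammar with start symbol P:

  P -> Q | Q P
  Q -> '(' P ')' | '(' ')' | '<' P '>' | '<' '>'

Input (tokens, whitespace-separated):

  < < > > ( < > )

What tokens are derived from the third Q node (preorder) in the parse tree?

[P [Q < [P [Q < >]] >] [P [Q ( [P [Q < >]] )]]]

( < > )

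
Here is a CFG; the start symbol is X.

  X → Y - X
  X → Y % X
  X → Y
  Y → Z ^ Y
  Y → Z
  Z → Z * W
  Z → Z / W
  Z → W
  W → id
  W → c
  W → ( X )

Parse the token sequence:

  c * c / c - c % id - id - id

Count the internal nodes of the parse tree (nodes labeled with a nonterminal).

[X [Y [Z [Z [Z [W c]] * [W c]] / [W c]]] - [X [Y [Z [W c]]] % [X [Y [Z [W id]]] - [X [Y [Z [W id]]] - [X [Y [Z [W id]]]]]]]]

24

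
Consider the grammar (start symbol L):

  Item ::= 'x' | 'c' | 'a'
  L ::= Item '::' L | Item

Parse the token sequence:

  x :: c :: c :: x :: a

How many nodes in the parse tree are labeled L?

5

[L [Item x] :: [L [Item c] :: [L [Item c] :: [L [Item x] :: [L [Item a]]]]]]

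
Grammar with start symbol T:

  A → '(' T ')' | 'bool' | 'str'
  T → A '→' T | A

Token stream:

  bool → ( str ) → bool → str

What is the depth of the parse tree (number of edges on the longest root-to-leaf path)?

5

[T [A bool] → [T [A ( [T [A str]] )] → [T [A bool] → [T [A str]]]]]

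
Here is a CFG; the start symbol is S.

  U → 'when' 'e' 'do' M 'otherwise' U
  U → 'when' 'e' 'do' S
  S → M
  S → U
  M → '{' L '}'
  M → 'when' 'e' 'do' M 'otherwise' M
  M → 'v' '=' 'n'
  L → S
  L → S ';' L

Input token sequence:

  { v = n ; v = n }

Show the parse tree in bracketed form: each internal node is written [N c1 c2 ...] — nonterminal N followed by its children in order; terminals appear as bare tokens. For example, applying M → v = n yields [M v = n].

[S [M { [L [S [M v = n]] ; [L [S [M v = n]]]] }]]

S
M
{ L }
{ S ; L }
{ M ; L }
{ v = n ; L }
{ v = n ; S }
{ v = n ; M }
{ v = n ; v = n }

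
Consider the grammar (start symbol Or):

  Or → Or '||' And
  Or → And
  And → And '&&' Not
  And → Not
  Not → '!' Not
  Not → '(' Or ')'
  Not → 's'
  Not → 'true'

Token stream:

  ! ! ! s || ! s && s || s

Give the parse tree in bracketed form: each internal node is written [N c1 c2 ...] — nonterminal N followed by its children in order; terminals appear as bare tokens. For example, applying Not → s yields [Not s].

[Or [Or [Or [And [Not ! [Not ! [Not ! [Not s]]]]]] || [And [And [Not ! [Not s]]] && [Not s]]] || [And [Not s]]]

Or
Or || And
Or || And || And
And || And || And
Not || And || And
! Not || And || And
! ! Not || And || And
! ! ! Not || And || And
! ! ! s || And || And
! ! ! s || And && Not || And
! ! ! s || Not && Not || And
! ! ! s || ! Not && Not || And
! ! ! s || ! s && Not || And
! ! ! s || ! s && s || And
! ! ! s || ! s && s || Not
! ! ! s || ! s && s || s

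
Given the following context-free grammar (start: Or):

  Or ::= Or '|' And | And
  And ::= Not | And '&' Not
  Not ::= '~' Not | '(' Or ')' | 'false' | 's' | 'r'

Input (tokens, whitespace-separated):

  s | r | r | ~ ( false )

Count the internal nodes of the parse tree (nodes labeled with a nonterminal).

[Or [Or [Or [Or [And [Not s]]] | [And [Not r]]] | [And [Not r]]] | [And [Not ~ [Not ( [Or [And [Not false]]] )]]]]

16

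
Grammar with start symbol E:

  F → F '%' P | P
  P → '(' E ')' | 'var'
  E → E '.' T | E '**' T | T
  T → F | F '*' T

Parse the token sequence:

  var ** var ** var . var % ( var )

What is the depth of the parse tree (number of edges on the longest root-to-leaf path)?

8

[E [E [E [E [T [F [P var]]]] ** [T [F [P var]]]] ** [T [F [P var]]]] . [T [F [F [P var]] % [P ( [E [T [F [P var]]]] )]]]]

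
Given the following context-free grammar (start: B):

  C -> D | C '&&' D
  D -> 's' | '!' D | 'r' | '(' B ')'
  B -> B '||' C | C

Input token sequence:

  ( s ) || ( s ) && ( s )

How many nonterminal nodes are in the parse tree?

17

[B [B [C [D ( [B [C [D s]]] )]]] || [C [C [D ( [B [C [D s]]] )]] && [D ( [B [C [D s]]] )]]]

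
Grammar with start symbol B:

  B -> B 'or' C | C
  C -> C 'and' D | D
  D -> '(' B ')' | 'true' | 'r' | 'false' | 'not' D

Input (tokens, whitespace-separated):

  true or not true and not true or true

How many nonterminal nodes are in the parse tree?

13

[B [B [B [C [D true]]] or [C [C [D not [D true]]] and [D not [D true]]]] or [C [D true]]]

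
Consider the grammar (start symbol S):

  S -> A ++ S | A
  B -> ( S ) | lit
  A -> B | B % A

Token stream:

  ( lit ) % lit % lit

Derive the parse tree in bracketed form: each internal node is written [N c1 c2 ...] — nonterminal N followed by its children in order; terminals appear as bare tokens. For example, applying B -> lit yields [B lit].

[S [A [B ( [S [A [B lit]]] )] % [A [B lit] % [A [B lit]]]]]

S
A
B % A
( S ) % A
( A ) % A
( B ) % A
( lit ) % A
( lit ) % B % A
( lit ) % lit % A
( lit ) % lit % B
( lit ) % lit % lit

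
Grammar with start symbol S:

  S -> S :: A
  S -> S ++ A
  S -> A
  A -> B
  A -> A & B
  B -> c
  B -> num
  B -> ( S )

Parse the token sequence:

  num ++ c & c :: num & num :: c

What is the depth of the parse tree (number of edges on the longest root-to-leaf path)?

6

[S [S [S [S [A [B num]]] ++ [A [A [B c]] & [B c]]] :: [A [A [B num]] & [B num]]] :: [A [B c]]]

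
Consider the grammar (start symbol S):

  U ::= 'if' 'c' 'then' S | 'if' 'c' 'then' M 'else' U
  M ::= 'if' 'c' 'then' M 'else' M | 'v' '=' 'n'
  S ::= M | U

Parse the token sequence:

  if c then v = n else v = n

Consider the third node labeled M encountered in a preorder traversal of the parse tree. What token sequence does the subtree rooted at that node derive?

v = n

[S [M if c then [M v = n] else [M v = n]]]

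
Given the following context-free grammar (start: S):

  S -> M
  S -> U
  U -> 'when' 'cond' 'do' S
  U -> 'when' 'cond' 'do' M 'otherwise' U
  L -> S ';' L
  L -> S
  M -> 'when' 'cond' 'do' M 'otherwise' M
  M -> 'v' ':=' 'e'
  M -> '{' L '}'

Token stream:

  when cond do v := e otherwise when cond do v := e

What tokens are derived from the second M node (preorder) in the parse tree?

v := e

[S [U when cond do [M v := e] otherwise [U when cond do [S [M v := e]]]]]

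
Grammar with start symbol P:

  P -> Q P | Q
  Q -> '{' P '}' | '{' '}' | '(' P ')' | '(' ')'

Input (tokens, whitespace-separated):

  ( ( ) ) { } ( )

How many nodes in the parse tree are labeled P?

[P [Q ( [P [Q ( )]] )] [P [Q { }] [P [Q ( )]]]]

4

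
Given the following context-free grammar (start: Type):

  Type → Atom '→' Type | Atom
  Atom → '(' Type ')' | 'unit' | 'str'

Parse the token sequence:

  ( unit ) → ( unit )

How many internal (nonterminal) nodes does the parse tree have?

8

[Type [Atom ( [Type [Atom unit]] )] → [Type [Atom ( [Type [Atom unit]] )]]]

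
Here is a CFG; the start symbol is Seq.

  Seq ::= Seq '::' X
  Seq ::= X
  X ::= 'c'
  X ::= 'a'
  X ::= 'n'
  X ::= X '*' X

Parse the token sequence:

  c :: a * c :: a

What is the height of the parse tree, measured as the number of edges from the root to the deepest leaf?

4

[Seq [Seq [Seq [X c]] :: [X [X a] * [X c]]] :: [X a]]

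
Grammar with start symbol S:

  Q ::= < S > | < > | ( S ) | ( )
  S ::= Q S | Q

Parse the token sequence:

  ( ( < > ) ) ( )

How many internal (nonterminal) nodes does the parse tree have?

8

[S [Q ( [S [Q ( [S [Q < >]] )]] )] [S [Q ( )]]]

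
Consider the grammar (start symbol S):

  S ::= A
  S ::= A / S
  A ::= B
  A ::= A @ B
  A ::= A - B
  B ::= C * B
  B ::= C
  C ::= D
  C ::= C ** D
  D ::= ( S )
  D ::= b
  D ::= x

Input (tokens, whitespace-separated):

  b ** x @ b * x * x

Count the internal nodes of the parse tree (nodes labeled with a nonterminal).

17

[S [A [A [B [C [C [D b]] ** [D x]]]] @ [B [C [D b]] * [B [C [D x]] * [B [C [D x]]]]]]]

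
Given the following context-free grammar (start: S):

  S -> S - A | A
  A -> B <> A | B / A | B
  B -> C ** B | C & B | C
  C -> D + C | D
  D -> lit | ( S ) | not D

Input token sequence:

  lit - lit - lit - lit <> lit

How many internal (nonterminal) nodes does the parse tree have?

[S [S [S [S [A [B [C [D lit]]]]] - [A [B [C [D lit]]]]] - [A [B [C [D lit]]]]] - [A [B [C [D lit]]] <> [A [B [C [D lit]]]]]]

24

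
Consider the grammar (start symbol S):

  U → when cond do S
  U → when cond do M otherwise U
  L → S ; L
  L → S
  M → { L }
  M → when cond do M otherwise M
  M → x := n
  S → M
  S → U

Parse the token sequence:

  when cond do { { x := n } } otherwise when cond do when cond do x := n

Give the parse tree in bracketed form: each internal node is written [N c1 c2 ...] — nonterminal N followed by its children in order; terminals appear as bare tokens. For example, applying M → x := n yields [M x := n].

[S [U when cond do [M { [L [S [M { [L [S [M x := n]]] }]]] }] otherwise [U when cond do [S [U when cond do [S [M x := n]]]]]]]

S
U
when cond do M otherwise U
when cond do { L } otherwise U
when cond do { S } otherwise U
when cond do { M } otherwise U
when cond do { { L } } otherwise U
when cond do { { S } } otherwise U
when cond do { { M } } otherwise U
when cond do { { x := n } } otherwise U
when cond do { { x := n } } otherwise when cond do S
when cond do { { x := n } } otherwise when cond do U
when cond do { { x := n } } otherwise when cond do when cond do S
when cond do { { x := n } } otherwise when cond do when cond do M
when cond do { { x := n } } otherwise when cond do when cond do x := n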